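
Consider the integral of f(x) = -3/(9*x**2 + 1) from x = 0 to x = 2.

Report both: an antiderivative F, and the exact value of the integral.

Antiderivative: F(x) = -atan(3*x); value = -atan(6)

Whatever form F(x) takes, F'(x) = f(x) is non-negotiable.
F(x) = -atan(3*x) is an antiderivative of f.
Check: d/dx[-atan(3*x)] = -3/(9*x**2 + 1) = f(x).
F(2) = -atan(6); F(0) = 0.
Integral = F(2) - F(0) = -atan(6).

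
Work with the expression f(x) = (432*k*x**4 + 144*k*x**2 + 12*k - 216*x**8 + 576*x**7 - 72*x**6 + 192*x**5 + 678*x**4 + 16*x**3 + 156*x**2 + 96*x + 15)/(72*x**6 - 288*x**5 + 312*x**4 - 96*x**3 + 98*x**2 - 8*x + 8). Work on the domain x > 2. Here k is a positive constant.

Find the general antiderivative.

f has the shape u'v + uv' for u = -1/(x - 2) and v = 3*k*x + x**4 + 4*x + 3/2 - 1/(3*x**2 + 1/2) — it is the derivative of the product u*v.
Check: d/dx[(-36*k*x**3 - 6*k*x - 12*x**6 - 2*x**4 - 48*x**3 - 18*x**2 - 8*x + 1)/(12*x**3 - 24*x**2 + 2*x - 4)] = (432*k*x**4 + 144*k*x**2 + 12*k - 216*x**8 + 576*x**7 - 72*x**6 + 192*x**5 + 678*x**4 + 16*x**3 + 156*x**2 + 96*x + 15)/(72*x**6 - 288*x**5 + 312*x**4 - 96*x**3 + 98*x**2 - 8*x + 8) = f(x).

F(x) = (-36*k*x**3 - 6*k*x - 12*x**6 - 2*x**4 - 48*x**3 - 18*x**2 - 8*x + 1)/(12*x**3 - 24*x**2 + 2*x - 4) + C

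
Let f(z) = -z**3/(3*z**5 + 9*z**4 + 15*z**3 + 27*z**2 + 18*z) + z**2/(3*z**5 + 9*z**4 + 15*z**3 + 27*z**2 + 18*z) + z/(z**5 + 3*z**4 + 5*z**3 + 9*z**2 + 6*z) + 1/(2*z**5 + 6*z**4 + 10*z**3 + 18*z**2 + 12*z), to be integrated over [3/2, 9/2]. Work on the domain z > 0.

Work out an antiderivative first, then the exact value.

Antiderivative: F(z) = log(z)/12 - log(z + 1)/24 + 5*log(z + 2)/28 - 37*log(z**2 + 3)/336 - sqrt(3)*atan(sqrt(3)*z/3)/168; value = -37*log(93/4)/336 - 5*log(7/2)/28 - log(11/2)/24 - log(3/2)/12 - sqrt(3)*atan(3*sqrt(3)/2)/168 + sqrt(3)*atan(sqrt(3)/2)/168 + log(5/2)/24 + log(9/2)/12 + 37*log(21/4)/336 + 5*log(13/2)/28

The denominator factors as 6*z*(z + 1)*(z + 2)*(z**2 + 3); partial fractions split f into directly integrable pieces: -(37*z + 3)/(168*(z**2 + 3)) + 5/(28*(z + 2)) - 1/(24*(z + 1)) + 1/(12*z).
F(z) = log(z)/12 - log(z + 1)/24 + 5*log(z + 2)/28 - 37*log(z**2 + 3)/336 - sqrt(3)*atan(sqrt(3)*z/3)/168 is an antiderivative of f.
Check: d/dz[log(z)/12 - log(z + 1)/24 + 5*log(z + 2)/28 - 37*log(z**2 + 3)/336 - sqrt(3)*atan(sqrt(3)*z/3)/168] = (-2*z**3 + 2*z**2 + 6*z + 3)/(6*z**5 + 18*z**4 + 30*z**3 + 54*z**2 + 36*z), which equals f(z).
F(9/2) = -37*log(93/4)/336 - log(11/2)/24 - sqrt(3)*atan(3*sqrt(3)/2)/168 + log(9/2)/12 + 5*log(13/2)/28; F(3/2) = -37*log(21/4)/336 - log(5/2)/24 - sqrt(3)*atan(sqrt(3)/2)/168 + log(3/2)/12 + 5*log(7/2)/28.
Integral = F(9/2) - F(3/2) = -37*log(93/4)/336 - 5*log(7/2)/28 - log(11/2)/24 - log(3/2)/12 - sqrt(3)*atan(3*sqrt(3)/2)/168 + sqrt(3)*atan(sqrt(3)/2)/168 + log(5/2)/24 + log(9/2)/12 + 37*log(21/4)/336 + 5*log(13/2)/28.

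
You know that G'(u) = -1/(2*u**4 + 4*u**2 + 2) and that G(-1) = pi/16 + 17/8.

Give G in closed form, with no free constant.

For G(u) to be correct, d/du[G] must agree with the stated G'(u) identically.
A general antiderivative is -u/(4*u**2 + 4) - atan(u)/4 + C.
The condition gives C = pi/16 + 17/8 - (1/8 + pi/16) = 2.
So G(u) = (8*u**2 - u - (u**2 + 1)*atan(u) + 8)/(4*(u**2 + 1)).
Check: d/du[(8*u**2 - u - (u**2 + 1)*atan(u) + 8)/(4*(u**2 + 1))] = -1/(2*u**4 + 4*u**2 + 2) = G'(u).

G(u) = (8*u**2 - u - (u**2 + 1)*atan(u) + 8)/(4*(u**2 + 1))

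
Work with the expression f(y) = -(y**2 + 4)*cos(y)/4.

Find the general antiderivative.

A candidate is checked by its d/dy: the result must match f(y).
Check: d/dy[-y**2*sin(y)/4 - y*cos(y)/2 - sin(y)/2] = -y**2*cos(y)/4 - cos(y), which equals f(y).

F(y) = -y**2*sin(y)/4 - y*cos(y)/2 - sin(y)/2 + C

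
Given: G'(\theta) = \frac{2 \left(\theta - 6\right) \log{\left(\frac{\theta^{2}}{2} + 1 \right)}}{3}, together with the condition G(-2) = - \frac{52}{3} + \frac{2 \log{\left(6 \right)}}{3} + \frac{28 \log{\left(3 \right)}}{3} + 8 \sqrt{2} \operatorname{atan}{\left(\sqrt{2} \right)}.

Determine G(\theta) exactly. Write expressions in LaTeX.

G(\theta) = \frac{\theta^{2} \log{\left(\frac{\theta^{2}}{2} + 1 \right)}}{3} - \frac{\theta^{2}}{3} - 4 \theta \log{\left(\frac{\theta^{2}}{2} + 1 \right)} + 8 \theta + \frac{2 \log{\left(\theta^{2} + 2 \right)}}{3} - 8 \sqrt{2} \operatorname{atan}{\left(\frac{\sqrt{2} \theta}{2} \right)}

Check a candidate G(\theta) by differentiating: d/d\theta[G] must match the given G'(\theta).
A general antiderivative is - \frac{\theta^{2}}{3} + 8 \theta + \left(\frac{\theta^{2}}{3} - 4 \theta\right) \log{\left(\frac{\theta^{2}}{2} + 1 \right)} + \frac{2 \log{\left(\theta^{2} + 2 \right)}}{3} - 8 \sqrt{2} \operatorname{atan}{\left(\frac{\sqrt{2} \theta}{2} \right)} + C.
The condition gives C = - \frac{52}{3} + \frac{2 \log{\left(6 \right)}}{3} + \frac{28 \log{\left(3 \right)}}{3} + 8 \sqrt{2} \operatorname{atan}{\left(\sqrt{2} \right)} - (- \frac{52}{3} + \frac{2 \log{\left(6 \right)}}{3} + \frac{28 \log{\left(3 \right)}}{3} + 8 \sqrt{2} \operatorname{atan}{\left(\sqrt{2} \right)}) = 0.
So G(\theta) = \frac{\theta^{2} \log{\left(\frac{\theta^{2}}{2} + 1 \right)}}{3} - \frac{\theta^{2}}{3} - 4 \theta \log{\left(\frac{\theta^{2}}{2} + 1 \right)} + 8 \theta + \frac{2 \log{\left(\theta^{2} + 2 \right)}}{3} - 8 \sqrt{2} \operatorname{atan}{\left(\frac{\sqrt{2} \theta}{2} \right)}.
Check: d/d\theta[\frac{\theta^{2} \log{\left(\frac{\theta^{2}}{2} + 1 \right)}}{3} - \frac{\theta^{2}}{3} - 4 \theta \log{\left(\frac{\theta^{2}}{2} + 1 \right)} + 8 \theta + \frac{2 \log{\left(\theta^{2} + 2 \right)}}{3} - 8 \sqrt{2} \operatorname{atan}{\left(\frac{\sqrt{2} \theta}{2} \right)}] = \frac{2 \theta \log{\left(\frac{\theta^{2}}{2} + 1 \right)}}{3} - 4 \log{\left(\frac{\theta^{2}}{2} + 1 \right)}, which equals G'(\theta).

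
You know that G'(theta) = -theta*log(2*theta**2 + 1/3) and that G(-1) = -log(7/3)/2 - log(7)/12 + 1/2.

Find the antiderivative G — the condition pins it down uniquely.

G(theta) = -theta**2*log(2*theta**2 + 1/3)/2 + theta**2/2 - log(6*theta**2 + 1)/12

Check a candidate G(theta) by differentiating: d/dtheta[G] must match the given G'(theta).
A general antiderivative is -theta**2*log(2*theta**2 + 1/3)/2 + theta**2/2 - log(6*theta**2 + 1)/12 + C.
The condition gives C = -log(7/3)/2 - log(7)/12 + 1/2 - (-log(7/3)/2 - log(7)/12 + 1/2) = 0.
So G(theta) = -theta**2*log(2*theta**2 + 1/3)/2 + theta**2/2 - log(6*theta**2 + 1)/12.
Check: d/dtheta[-theta**2*log(2*theta**2 + 1/3)/2 + theta**2/2 - log(6*theta**2 + 1)/12] = -theta*log(2*theta**2 + 1/3) = G'(theta).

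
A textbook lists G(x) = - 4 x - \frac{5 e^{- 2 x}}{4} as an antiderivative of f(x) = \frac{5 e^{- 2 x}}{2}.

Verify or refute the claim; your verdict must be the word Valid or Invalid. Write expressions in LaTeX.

d/dx[G] = \frac{\left(5 - 8 e^{2 x}\right) e^{- 2 x}}{2}
d/dx[G] - f(x) = -4 != 0.

Invalid: d/dx[G] - f = -4, which is not 0.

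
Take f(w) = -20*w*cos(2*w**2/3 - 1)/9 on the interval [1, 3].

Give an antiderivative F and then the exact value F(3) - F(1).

f matches the chain-rule pattern g'(h)*h' with inner function h(w) = 2*w**2/3 - 1; substituting u = h(w) collapses the integral.
F(w) = -5*sin(2*w**2/3 - 1)/3 is an antiderivative of f.
Check: d/dw[-5*sin(2*w**2/3 - 1)/3] = -20*w*cos(2*w**2/3 - 1)/9 = f(w).
F(3) = -5*sin(5)/3; F(1) = 5*sin(1/3)/3.
Integral = F(3) - F(1) = -5*sin(1/3)/3 - 5*sin(5)/3.

Antiderivative: F(w) = -5*sin(2*w**2/3 - 1)/3; value = -5*sin(1/3)/3 - 5*sin(5)/3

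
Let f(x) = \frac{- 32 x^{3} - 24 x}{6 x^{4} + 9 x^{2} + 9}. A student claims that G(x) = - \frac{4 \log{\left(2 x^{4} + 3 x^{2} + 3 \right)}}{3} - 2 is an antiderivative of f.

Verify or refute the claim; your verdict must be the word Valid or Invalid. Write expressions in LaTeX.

d/dx[G] = \frac{- 32 x^{3} - 24 x}{6 x^{4} + 9 x^{2} + 9}
This equals f(x) exactly, so the claim holds.

Valid - differentiating G returns exactly f.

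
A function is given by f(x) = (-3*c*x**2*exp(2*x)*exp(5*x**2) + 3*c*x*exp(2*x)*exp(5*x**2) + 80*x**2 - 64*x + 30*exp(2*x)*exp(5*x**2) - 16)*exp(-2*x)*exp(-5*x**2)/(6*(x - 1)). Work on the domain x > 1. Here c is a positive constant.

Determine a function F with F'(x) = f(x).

A first test for any F(x): its x-derivative must equal f(x) identically.
Check: d/dx[-c*x**2/4 + 5*log(3*x - 3) - 4*exp(-2*x)*exp(-5*x**2)/3] = (-3*c*x**2*exp(2*x)*exp(5*x**2) + 3*c*x*exp(2*x)*exp(5*x**2) + 80*x**2 - 64*x + 30*exp(2*x)*exp(5*x**2) - 16)/(6*x*exp(2*x)*exp(5*x**2) - 6*exp(2*x)*exp(5*x**2)), which equals f(x).

An antiderivative is F(x) = -c*x**2/4 + 5*log(3*x - 3) - 4*exp(-2*x)*exp(-5*x**2)/3.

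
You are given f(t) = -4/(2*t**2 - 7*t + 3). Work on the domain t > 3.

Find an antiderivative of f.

The denominator factors as (t - 3)*(2*t - 1); partial fractions split f into directly integrable pieces: 8/(5*(2*t - 1)) - 4/(5*(t - 3)).
Check: d/dt[-4*log(t - 3)/5 + 4*log(t - 1/2)/5] = -4/(2*t**2 - 7*t + 3) = f(t).

An antiderivative is F(t) = -4*log(t - 3)/5 + 4*log(t - 1/2)/5.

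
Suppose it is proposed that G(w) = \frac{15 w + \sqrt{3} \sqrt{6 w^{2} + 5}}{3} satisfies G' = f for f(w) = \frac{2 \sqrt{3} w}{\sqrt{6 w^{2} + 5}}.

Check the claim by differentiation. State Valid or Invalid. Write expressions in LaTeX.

d/dw[G] = \frac{2 \sqrt{3} w + 5 \sqrt{6 w^{2} + 5}}{\sqrt{6 w^{2} + 5}}
d/dw[G] - f(w) = 5 != 0.

Invalid: d/dw[G] - f = 5, which is not 0.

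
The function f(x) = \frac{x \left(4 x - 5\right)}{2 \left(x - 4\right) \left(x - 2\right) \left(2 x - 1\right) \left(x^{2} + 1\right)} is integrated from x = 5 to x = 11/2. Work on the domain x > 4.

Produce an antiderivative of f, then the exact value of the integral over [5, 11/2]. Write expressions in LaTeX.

Antiderivative: F(x) = \frac{220 \log{\left(x - 4 \right)} - 238 \log{\left(x - 2 \right)} - 136 \log{\left(x - \frac{1}{2} \right)} + 77 \log{\left(x^{2} + 1 \right)} - 336 \operatorname{atan}{\left(x \right)}}{2380}; value = - \frac{12 \operatorname{atan}{\left(\frac{11}{2} \right)}}{85} - \frac{\log{\left(\frac{7}{2} \right)}}{10} - \frac{11 \log{\left(26 \right)}}{340} - \frac{2 \log{\left(5 \right)}}{35} + \frac{11 \log{\left(\frac{3}{2} \right)}}{119} + \frac{2 \log{\left(\frac{9}{2} \right)}}{35} + \frac{\log{\left(3 \right)}}{10} + \frac{11 \log{\left(\frac{125}{4} \right)}}{340} + \frac{12 \operatorname{atan}{\left(5 \right)}}{85}

Factor the denominator (2 \left(x - 4\right) \left(x - 2\right) \left(2 x - 1\right) \left(x^{2} + 1\right)) and decompose: f = \frac{11 x - 24}{170 \left(x^{2} + 1\right)} - \frac{4}{35 \left(2 x - 1\right)} - \frac{1}{10 \left(x - 2\right)} + \frac{11}{119 \left(x - 4\right)}; each piece integrates to a log, atan, or power term.
F(x) = \frac{220 \log{\left(x - 4 \right)} - 238 \log{\left(x - 2 \right)} - 136 \log{\left(x - \frac{1}{2} \right)} + 77 \log{\left(x^{2} + 1 \right)} - 336 \operatorname{atan}{\left(x \right)}}{2380} is an antiderivative of f.
Check: d/dx[\frac{220 \log{\left(x - 4 \right)} - 238 \log{\left(x - 2 \right)} - 136 \log{\left(x - \frac{1}{2} \right)} + 77 \log{\left(x^{2} + 1 \right)} - 336 \operatorname{atan}{\left(x \right)}}{2380}] = \frac{4 x^{2} - 5 x}{4 x^{5} - 26 x^{4} + 48 x^{3} - 42 x^{2} + 44 x - 16}, which equals f(x).
F(11/2) = - \frac{12 \operatorname{atan}{\left(\frac{11}{2} \right)}}{85} - \frac{\log{\left(\frac{7}{2} \right)}}{10} - \frac{2 \log{\left(5 \right)}}{35} + \frac{11 \log{\left(\frac{3}{2} \right)}}{119} + \frac{11 \log{\left(\frac{125}{4} \right)}}{340}; F(5) = - \frac{12 \operatorname{atan}{\left(5 \right)}}{85} - \frac{\log{\left(3 \right)}}{10} - \frac{2 \log{\left(\frac{9}{2} \right)}}{35} + \frac{11 \log{\left(26 \right)}}{340}.
Integral = F(11/2) - F(5) = - \frac{12 \operatorname{atan}{\left(\frac{11}{2} \right)}}{85} - \frac{\log{\left(\frac{7}{2} \right)}}{10} - \frac{11 \log{\left(26 \right)}}{340} - \frac{2 \log{\left(5 \right)}}{35} + \frac{11 \log{\left(\frac{3}{2} \right)}}{119} + \frac{2 \log{\left(\frac{9}{2} \right)}}{35} + \frac{\log{\left(3 \right)}}{10} + \frac{11 \log{\left(\frac{125}{4} \right)}}{340} + \frac{12 \operatorname{atan}{\left(5 \right)}}{85}.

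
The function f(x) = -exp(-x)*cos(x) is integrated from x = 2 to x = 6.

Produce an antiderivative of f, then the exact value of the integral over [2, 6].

Since d/dx undoes antidifferentiation here, F'(x) = f(x) is required of F(x).
F(x) = (-sin(x) + cos(x))*exp(-x)/2 is an antiderivative of f.
Check: d/dx[(-sin(x) + cos(x))*exp(-x)/2] = -exp(-x)*cos(x) = f(x).
F(6) = -exp(-6)*sin(6)/2 + exp(-6)*cos(6)/2; F(2) = -exp(-2)*sin(2)/2 + exp(-2)*cos(2)/2.
Integral = F(6) - F(2) = -exp(-6)*sin(6)/2 + exp(-6)*cos(6)/2 - exp(-2)*cos(2)/2 + exp(-2)*sin(2)/2.

Antiderivative: F(x) = (-sin(x) + cos(x))*exp(-x)/2; value = -exp(-6)*sin(6)/2 + exp(-6)*cos(6)/2 - exp(-2)*cos(2)/2 + exp(-2)*sin(2)/2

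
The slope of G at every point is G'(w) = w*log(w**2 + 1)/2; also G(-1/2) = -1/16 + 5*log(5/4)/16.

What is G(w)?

Whatever form G(w) takes, its d/dw must return the stated G'(w).
A general antiderivative is w**2*log(w**2 + 1)/4 - w**2/4 + log(w**2 + 1)/4 + C.
The condition gives C = -1/16 + 5*log(5/4)/16 - (-1/16 + 5*log(5/4)/16) = 0.
So G(w) = (w**2*log(w**2 + 1) - w**2 + log(w**2 + 1))/4.
Check: d/dw[(w**2*log(w**2 + 1) - w**2 + log(w**2 + 1))/4] = w*log(w**2 + 1)/2 = G'(w).

G(w) = (w**2*log(w**2 + 1) - w**2 + log(w**2 + 1))/4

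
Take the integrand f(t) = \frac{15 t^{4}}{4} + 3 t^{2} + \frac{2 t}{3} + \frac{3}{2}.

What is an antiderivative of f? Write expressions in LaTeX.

An antiderivative is F(t) = \frac{9 t^{5} + 12 t^{3} + 4 t^{2} + 18 t - 48}{12}.

The integrand splits into summands that can be handled one at a time.
Check: d/dt[\frac{9 t^{5} + 12 t^{3} + 4 t^{2} + 18 t - 48}{12}] = \frac{15 t^{4}}{4} + 3 t^{2} + \frac{2 t}{3} + \frac{3}{2} = f(t).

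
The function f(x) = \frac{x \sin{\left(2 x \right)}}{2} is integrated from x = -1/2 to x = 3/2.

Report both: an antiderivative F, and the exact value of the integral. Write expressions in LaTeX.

Whatever form F(x) takes, F'(x) = f(x) is non-negotiable.
F(x) = - \frac{x \cos{\left(2 x \right)}}{4} + \frac{\sin{\left(2 x \right)}}{8} is an antiderivative of f.
Check: d/dx[- \frac{x \cos{\left(2 x \right)}}{4} + \frac{\sin{\left(2 x \right)}}{8}] = \frac{x \sin{\left(2 x \right)}}{2} = f(x).
F(3/2) = \frac{\sin{\left(3 \right)}}{8} - \frac{3 \cos{\left(3 \right)}}{8}; F(-1/2) = - \frac{\sin{\left(1 \right)}}{8} + \frac{\cos{\left(1 \right)}}{8}.
Integral = F(3/2) - F(-1/2) = - \frac{\cos{\left(1 \right)}}{8} + \frac{\sin{\left(3 \right)}}{8} + \frac{\sin{\left(1 \right)}}{8} - \frac{3 \cos{\left(3 \right)}}{8}.

Antiderivative: F(x) = - \frac{x \cos{\left(2 x \right)}}{4} + \frac{\sin{\left(2 x \right)}}{8}; value = - \frac{\cos{\left(1 \right)}}{8} + \frac{\sin{\left(3 \right)}}{8} + \frac{\sin{\left(1 \right)}}{8} - \frac{3 \cos{\left(3 \right)}}{8}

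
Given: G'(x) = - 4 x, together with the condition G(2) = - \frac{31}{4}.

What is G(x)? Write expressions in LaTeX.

G(x) = \frac{1 - 8 x^{2}}{4}

A first test for any G(x): its x-derivative must equal the given G'(x).
A general antiderivative is \frac{1}{4} - 2 x^{2} + C.
The condition gives C = - \frac{31}{4} - (- \frac{31}{4}) = 0.
So G(x) = \frac{1 - 8 x^{2}}{4}.
Check: d/dx[\frac{1 - 8 x^{2}}{4}] = - 4 x = G'(x).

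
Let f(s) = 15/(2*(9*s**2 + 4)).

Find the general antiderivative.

Check any antiderivative F(s) by computing F'(s) and comparing it with f(s).
Check: d/ds[5*atan(3*s/2)/4] = 15/(18*s**2 + 8), which equals f(s).

F(s) = 5*atan(3*s/2)/4 + C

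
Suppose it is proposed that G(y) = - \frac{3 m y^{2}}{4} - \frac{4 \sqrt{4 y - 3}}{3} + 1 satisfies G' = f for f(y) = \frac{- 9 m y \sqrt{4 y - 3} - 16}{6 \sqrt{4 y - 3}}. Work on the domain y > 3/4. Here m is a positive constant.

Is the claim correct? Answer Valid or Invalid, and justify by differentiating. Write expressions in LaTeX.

d/dy[G] = \frac{- 9 m y \sqrt{4 y - 3} - 16}{6 \sqrt{4 y - 3}}
This equals f(y) exactly, so the claim holds.

Valid - differentiating G returns exactly f.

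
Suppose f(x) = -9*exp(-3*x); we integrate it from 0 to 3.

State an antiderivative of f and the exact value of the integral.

Whatever form F(x) takes, F'(x) = f(x) is non-negotiable.
F(x) = 3*exp(-3*x) is an antiderivative of f.
Check: d/dx[3*exp(-3*x)] = -9*exp(-3*x) = f(x).
F(3) = 3*exp(-9); F(0) = 3.
Integral = F(3) - F(0) = -3 + 3*exp(-9).

Antiderivative: F(x) = 3*exp(-3*x); value = -3 + 3*exp(-9)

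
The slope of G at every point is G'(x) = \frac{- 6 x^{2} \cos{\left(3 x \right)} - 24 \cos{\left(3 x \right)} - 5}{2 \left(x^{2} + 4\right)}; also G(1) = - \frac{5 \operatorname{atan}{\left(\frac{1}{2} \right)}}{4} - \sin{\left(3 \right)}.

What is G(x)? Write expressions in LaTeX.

G(x) = \frac{- 4 \sin{\left(3 x \right)} - 5 \operatorname{atan}{\left(\frac{x}{2} \right)}}{4}

A candidate passes only if d/dx[G] lands on the given G'(x) exactly.
A general antiderivative is - \sin{\left(3 x \right)} - \frac{5 \operatorname{atan}{\left(\frac{x}{2} \right)}}{4} + C.
The condition gives C = - \frac{5 \operatorname{atan}{\left(\frac{1}{2} \right)}}{4} - \sin{\left(3 \right)} - (- \frac{5 \operatorname{atan}{\left(\frac{1}{2} \right)}}{4} - \sin{\left(3 \right)}) = 0.
So G(x) = \frac{- 4 \sin{\left(3 x \right)} - 5 \operatorname{atan}{\left(\frac{x}{2} \right)}}{4}.
Check: d/dx[\frac{- 4 \sin{\left(3 x \right)} - 5 \operatorname{atan}{\left(\frac{x}{2} \right)}}{4}] = \frac{- 6 x^{2} \cos{\left(3 x \right)} - 24 \cos{\left(3 x \right)} - 5}{2 x^{2} + 8}, which equals G'(x).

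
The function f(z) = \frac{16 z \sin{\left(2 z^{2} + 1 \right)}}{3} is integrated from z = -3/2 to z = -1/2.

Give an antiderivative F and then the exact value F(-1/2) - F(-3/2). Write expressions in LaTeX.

f matches the chain-rule pattern g'(h)*h' with inner function h(z) = 2 z^{2} + 1; substituting u = h(z) collapses the integral.
F(z) = - \frac{4 \cos{\left(2 z^{2} + 1 \right)}}{3} is an antiderivative of f.
Check: d/dz[- \frac{4 \cos{\left(2 z^{2} + 1 \right)}}{3}] = \frac{16 z \sin{\left(2 z^{2} + 1 \right)}}{3} = f(z).
F(-1/2) = - \frac{4 \cos{\left(\frac{3}{2} \right)}}{3}; F(-3/2) = - \frac{4 \cos{\left(\frac{11}{2} \right)}}{3}.
Integral = F(-1/2) - F(-3/2) = - \frac{4 \cos{\left(\frac{3}{2} \right)}}{3} + \frac{4 \cos{\left(\frac{11}{2} \right)}}{3}.

Antiderivative: F(z) = - \frac{4 \cos{\left(2 z^{2} + 1 \right)}}{3}; value = - \frac{4 \cos{\left(\frac{3}{2} \right)}}{3} + \frac{4 \cos{\left(\frac{11}{2} \right)}}{3}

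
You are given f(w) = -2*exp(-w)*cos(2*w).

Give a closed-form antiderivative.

An antiderivative is F(w) = 2*(-2*sin(2*w) + cos(2*w))*exp(-w)/5.

Any candidate F(w) must reproduce f(w) exactly when differentiated.
Check: d/dw[2*(-2*sin(2*w) + cos(2*w))*exp(-w)/5] = -2*exp(-w)*cos(2*w) = f(w).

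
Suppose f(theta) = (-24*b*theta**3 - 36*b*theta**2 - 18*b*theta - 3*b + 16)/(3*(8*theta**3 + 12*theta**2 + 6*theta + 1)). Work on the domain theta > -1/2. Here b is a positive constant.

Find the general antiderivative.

Since d/dtheta undoes antidifferentiation here, F'(theta) = f(theta) is required of F(theta).
Check: d/dtheta[(-12*b*theta**3 - 12*b*theta**2 - 3*b*theta - 4)/(12*theta**2 + 12*theta + 3)] = (-24*b*theta**3 - 36*b*theta**2 - 18*b*theta - 3*b + 16)/(24*theta**3 + 36*theta**2 + 18*theta + 3), which equals f(theta).

F(theta) = (-12*b*theta**3 - 12*b*theta**2 - 3*b*theta - 4)/(12*theta**2 + 12*theta + 3) + C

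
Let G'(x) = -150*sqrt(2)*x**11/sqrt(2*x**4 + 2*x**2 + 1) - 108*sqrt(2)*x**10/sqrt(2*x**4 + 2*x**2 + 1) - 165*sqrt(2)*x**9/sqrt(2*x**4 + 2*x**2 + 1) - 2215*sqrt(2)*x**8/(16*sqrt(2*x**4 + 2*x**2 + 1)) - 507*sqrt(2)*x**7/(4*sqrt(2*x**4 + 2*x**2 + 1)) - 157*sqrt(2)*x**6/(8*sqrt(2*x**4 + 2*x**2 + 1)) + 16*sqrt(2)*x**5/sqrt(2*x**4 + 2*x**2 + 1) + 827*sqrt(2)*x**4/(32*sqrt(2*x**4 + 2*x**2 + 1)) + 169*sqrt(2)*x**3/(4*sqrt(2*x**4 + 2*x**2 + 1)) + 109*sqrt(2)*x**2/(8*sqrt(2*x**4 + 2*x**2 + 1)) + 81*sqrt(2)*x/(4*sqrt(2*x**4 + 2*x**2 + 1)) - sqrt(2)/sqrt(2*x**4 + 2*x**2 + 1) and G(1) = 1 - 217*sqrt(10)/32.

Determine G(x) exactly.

G(x) = -(240*sqrt(2)*x**8*sqrt(2*x**4 + 2*x**2 + 1) + 192*sqrt(2)*x**7*sqrt(2*x**4 + 2*x**2 + 1) + 60*sqrt(2)*x**6*sqrt(2*x**4 + 2*x**2 + 1) + 97*sqrt(2)*x**5*sqrt(2*x**4 + 2*x**2 + 1) + 108*sqrt(2)*x**4*sqrt(2*x**4 + 2*x**2 + 1) - 188*sqrt(2)*x**3*sqrt(2*x**4 + 2*x**2 + 1) - 244*sqrt(2)*x**2*sqrt(2*x**4 + 2*x**2 + 1) + 32*sqrt(2)*x*sqrt(2*x**4 + 2*x**2 + 1) - 80*sqrt(2)*sqrt(2*x**4 + 2*x**2 + 1) - 32)/32

The integrand splits into summands that can be handled one at a time.
A general antiderivative is -3*(5*x**3/4 + x**2 + 1/3)*sqrt(x**4 + x**2 + 1/2)*(4*x**5 + x**3 - x**2/4 + 2*x - 5) + C.
The condition gives C = 1 - 217*sqrt(10)/32 - (-217*sqrt(10)/32) = 1.
So G(x) = -(240*sqrt(2)*x**8*sqrt(2*x**4 + 2*x**2 + 1) + 192*sqrt(2)*x**7*sqrt(2*x**4 + 2*x**2 + 1) + 60*sqrt(2)*x**6*sqrt(2*x**4 + 2*x**2 + 1) + 97*sqrt(2)*x**5*sqrt(2*x**4 + 2*x**2 + 1) + 108*sqrt(2)*x**4*sqrt(2*x**4 + 2*x**2 + 1) - 188*sqrt(2)*x**3*sqrt(2*x**4 + 2*x**2 + 1) - 244*sqrt(2)*x**2*sqrt(2*x**4 + 2*x**2 + 1) + 32*sqrt(2)*x*sqrt(2*x**4 + 2*x**2 + 1) - 80*sqrt(2)*sqrt(2*x**4 + 2*x**2 + 1) - 32)/32.
Check: d/dx[-(240*sqrt(2)*x**8*sqrt(2*x**4 + 2*x**2 + 1) + 192*sqrt(2)*x**7*sqrt(2*x**4 + 2*x**2 + 1) + 60*sqrt(2)*x**6*sqrt(2*x**4 + 2*x**2 + 1) + 97*sqrt(2)*x**5*sqrt(2*x**4 + 2*x**2 + 1) + 108*sqrt(2)*x**4*sqrt(2*x**4 + 2*x**2 + 1) - 188*sqrt(2)*x**3*sqrt(2*x**4 + 2*x**2 + 1) - 244*sqrt(2)*x**2*sqrt(2*x**4 + 2*x**2 + 1) + 32*sqrt(2)*x*sqrt(2*x**4 + 2*x**2 + 1) - 80*sqrt(2)*sqrt(2*x**4 + 2*x**2 + 1) - 32)/32] = (-4800*sqrt(2)*x**11 - 3456*sqrt(2)*x**10 - 5280*sqrt(2)*x**9 - 4430*sqrt(2)*x**8 - 4056*sqrt(2)*x**7 - 628*sqrt(2)*x**6 + 512*sqrt(2)*x**5 + 827*sqrt(2)*x**4 + 1352*sqrt(2)*x**3 + 436*sqrt(2)*x**2 + 648*sqrt(2)*x - 32*sqrt(2))/(32*sqrt(2*x**4 + 2*x**2 + 1)), which equals G'(x).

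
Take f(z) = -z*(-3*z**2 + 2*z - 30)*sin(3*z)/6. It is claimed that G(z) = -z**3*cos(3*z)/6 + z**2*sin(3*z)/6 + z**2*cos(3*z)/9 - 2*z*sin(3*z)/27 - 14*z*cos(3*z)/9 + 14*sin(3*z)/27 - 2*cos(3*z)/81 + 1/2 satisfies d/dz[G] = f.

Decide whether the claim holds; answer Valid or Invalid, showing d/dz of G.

d/dz[G] = z**3*sin(3*z)/2 - z**2*sin(3*z)/3 + 5*z*sin(3*z)
This equals f(z) exactly, so the claim holds.

Valid - the claim checks out under differentiation.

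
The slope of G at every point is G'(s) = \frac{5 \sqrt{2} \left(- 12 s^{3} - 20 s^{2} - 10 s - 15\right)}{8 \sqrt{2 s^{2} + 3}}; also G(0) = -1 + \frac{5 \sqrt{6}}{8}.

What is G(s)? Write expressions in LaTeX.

Recognize the product-rule pattern: G'(s) = u'v + uv' with u = \frac{5 \sqrt{4 s^{2} + 6}}{2}, v = - \frac{s^{2}}{2} - \frac{5 s}{4} + \frac{1}{4}, so integration by parts undoes it.
A general antiderivative is \frac{5 \sqrt{4 s^{2} + 6} \left(- \frac{s^{2}}{2} - \frac{5 s}{4} + \frac{1}{4}\right)}{2} + C.
The condition gives C = -1 + \frac{5 \sqrt{6}}{8} - (\frac{5 \sqrt{6}}{8}) = -1.
So G(s) = \frac{5 \sqrt{4 s^{2} + 6} \left(- \frac{s^{2}}{2} - \frac{5 s}{4} + \frac{1}{4}\right)}{2} - 1.
Check: d/ds[\frac{5 \sqrt{4 s^{2} + 6} \left(- \frac{s^{2}}{2} - \frac{5 s}{4} + \frac{1}{4}\right)}{2} - 1] = \frac{- 60 \sqrt{2} s^{3} - 100 \sqrt{2} s^{2} - 50 \sqrt{2} s - 75 \sqrt{2}}{8 \sqrt{2 s^{2} + 3}}, which equals G'(s).

G(s) = \frac{5 \sqrt{4 s^{2} + 6} \left(- \frac{s^{2}}{2} - \frac{5 s}{4} + \frac{1}{4}\right)}{2} - 1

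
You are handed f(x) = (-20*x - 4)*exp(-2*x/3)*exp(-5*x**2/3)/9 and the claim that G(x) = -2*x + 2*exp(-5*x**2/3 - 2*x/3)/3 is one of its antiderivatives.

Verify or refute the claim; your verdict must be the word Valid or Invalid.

Invalid: d/dx[G] - f = -2, which is not 0.

d/dx[G] = (-20*x - 18*exp(2*x/3)*exp(5*x**2/3) - 4)*exp(-2*x/3)*exp(-5*x**2/3)/9
d/dx[G] - f(x) = -2 != 0.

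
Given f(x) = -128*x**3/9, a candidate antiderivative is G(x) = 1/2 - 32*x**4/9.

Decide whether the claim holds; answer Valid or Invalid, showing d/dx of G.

Valid - the claim checks out under differentiation.

d/dx[G] = -128*x**3/9
This equals f(x) exactly, so the claim holds.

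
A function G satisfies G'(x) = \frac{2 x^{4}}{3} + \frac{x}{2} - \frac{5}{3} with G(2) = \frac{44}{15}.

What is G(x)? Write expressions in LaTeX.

G(x) = \frac{2 x^{5}}{15} + \frac{x^{2}}{4} - \frac{5 x}{3} + 1

Integrate term by term and add the pieces.
A general antiderivative is \frac{2 x^{5}}{15} + \frac{x^{2}}{4} - \frac{5 x}{3} + C.
The condition gives C = \frac{44}{15} - (\frac{29}{15}) = 1.
So G(x) = \frac{2 x^{5}}{15} + \frac{x^{2}}{4} - \frac{5 x}{3} + 1.
Check: d/dx[\frac{2 x^{5}}{15} + \frac{x^{2}}{4} - \frac{5 x}{3} + 1] = \frac{2 x^{4}}{3} + \frac{x}{2} - \frac{5}{3} = G'(x).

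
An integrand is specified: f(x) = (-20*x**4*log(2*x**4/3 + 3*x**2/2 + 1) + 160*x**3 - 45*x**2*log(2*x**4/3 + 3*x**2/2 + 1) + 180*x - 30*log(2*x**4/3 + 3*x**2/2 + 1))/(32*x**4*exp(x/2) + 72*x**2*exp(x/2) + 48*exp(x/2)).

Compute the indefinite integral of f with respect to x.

F(x) = 5*exp(-x/2)*log(2*x**4/3 + 3*x**2/2 + 1)/4 + C

Recognize the product-rule pattern: f = u'v + uv' with u = 5*exp(-x/2)/4, v = log(2*x**4/3 + 3*x**2/2 + 1), so integration by parts undoes it.
Check: d/dx[5*exp(-x/2)*log(2*x**4/3 + 3*x**2/2 + 1)/4] = (-20*x**4*log(2*x**4/3 + 3*x**2/2 + 1) + 160*x**3 - 45*x**2*log(2*x**4/3 + 3*x**2/2 + 1) + 180*x - 30*log(2*x**4/3 + 3*x**2/2 + 1))/(32*x**4*exp(x/2) + 72*x**2*exp(x/2) + 48*exp(x/2)) = f(x).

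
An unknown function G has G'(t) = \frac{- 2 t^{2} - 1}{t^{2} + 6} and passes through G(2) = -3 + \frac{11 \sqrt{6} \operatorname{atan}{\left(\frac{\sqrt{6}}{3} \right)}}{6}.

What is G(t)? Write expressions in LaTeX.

G(t) = \frac{- 12 t + 11 \sqrt{6} \operatorname{atan}{\left(\frac{\sqrt{6} t}{6} \right)} + 6}{6}

The proposed G(t) is checked by its d/dt: the result must match the given G'(t).
A general antiderivative is - 2 t + \frac{11 \sqrt{6} \operatorname{atan}{\left(\frac{\sqrt{6} t}{6} \right)}}{6} + C.
The condition gives C = -3 + \frac{11 \sqrt{6} \operatorname{atan}{\left(\frac{\sqrt{6}}{3} \right)}}{6} - (-4 + \frac{11 \sqrt{6} \operatorname{atan}{\left(\frac{\sqrt{6}}{3} \right)}}{6}) = 1.
So G(t) = \frac{- 12 t + 11 \sqrt{6} \operatorname{atan}{\left(\frac{\sqrt{6} t}{6} \right)} + 6}{6}.
Check: d/dt[\frac{- 12 t + 11 \sqrt{6} \operatorname{atan}{\left(\frac{\sqrt{6} t}{6} \right)} + 6}{6}] = \frac{- 2 t^{2} - 1}{t^{2} + 6} = G'(t).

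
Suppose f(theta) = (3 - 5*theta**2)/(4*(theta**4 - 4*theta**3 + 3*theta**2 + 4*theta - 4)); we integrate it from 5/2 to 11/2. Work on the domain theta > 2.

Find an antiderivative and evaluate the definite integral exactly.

The denominator factors as 4*(theta - 2)**2*(theta - 1)*(theta + 1); partial fractions split f into directly integrable pieces: 1/(36*(theta + 1)) - 1/(4*(theta - 1)) + 2/(9*(theta - 2)) - 17/(12*(theta - 2)**2).
F(theta) = (8*(theta - 2)*log(theta - 2) - 9*(theta - 2)*log(theta - 1) + (theta - 2)*log(theta + 1) + 51)/(36*(theta - 2)) is an antiderivative of f.
Check: d/dtheta[(8*(theta - 2)*log(theta - 2) - 9*(theta - 2)*log(theta - 1) + (theta - 2)*log(theta + 1) + 51)/(36*(theta - 2))] = (3 - 5*theta**2)/(4*theta**4 - 16*theta**3 + 12*theta**2 + 16*theta - 16), which equals f(theta).
F(11/2) = -log(9/2)/4 + log(13/2)/36 + 2*log(7/2)/9 + 17/42; F(5/2) = -2*log(2)/9 - log(3/2)/4 + log(7/2)/36 + 17/6.
Integral = F(11/2) - F(5/2) = -17/7 - log(9/2)/4 + log(13/2)/36 + log(3/2)/4 + 2*log(2)/9 + 7*log(7/2)/36.

Antiderivative: F(theta) = (8*(theta - 2)*log(theta - 2) - 9*(theta - 2)*log(theta - 1) + (theta - 2)*log(theta + 1) + 51)/(36*(theta - 2)); value = -17/7 - log(9/2)/4 + log(13/2)/36 + log(3/2)/4 + 2*log(2)/9 + 7*log(7/2)/36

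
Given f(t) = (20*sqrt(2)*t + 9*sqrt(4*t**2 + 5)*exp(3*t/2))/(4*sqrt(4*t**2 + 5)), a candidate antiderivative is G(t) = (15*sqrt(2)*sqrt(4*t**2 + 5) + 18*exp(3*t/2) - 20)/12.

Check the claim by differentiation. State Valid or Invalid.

Valid - the claim checks out under differentiation.

d/dt[G] = (20*sqrt(2)*t + 9*sqrt(4*t**2 + 5)*exp(3*t/2))/(4*sqrt(4*t**2 + 5))
This equals f(t) exactly, so the claim holds.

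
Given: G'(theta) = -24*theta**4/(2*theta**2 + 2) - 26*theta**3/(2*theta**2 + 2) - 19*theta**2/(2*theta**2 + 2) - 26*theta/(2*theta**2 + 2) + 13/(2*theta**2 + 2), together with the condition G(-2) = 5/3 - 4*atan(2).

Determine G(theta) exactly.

The integrand splits into summands that can be handled one at a time.
A general antiderivative is -4*theta**3 - 13*theta**2/2 + 5*theta/2 + 4*atan(theta) - 4/3 + C.
The condition gives C = 5/3 - 4*atan(2) - (-4*atan(2) - 1/3) = 2.
So G(theta) = (-24*theta**3 - 39*theta**2 + 15*theta + 24*atan(theta) + 4)/6.
Check: d/dtheta[(-24*theta**3 - 39*theta**2 + 15*theta + 24*atan(theta) + 4)/6] = (-24*theta**4 - 26*theta**3 - 19*theta**2 - 26*theta + 13)/(2*theta**2 + 2), which equals G'(theta).

G(theta) = (-24*theta**3 - 39*theta**2 + 15*theta + 24*atan(theta) + 4)/6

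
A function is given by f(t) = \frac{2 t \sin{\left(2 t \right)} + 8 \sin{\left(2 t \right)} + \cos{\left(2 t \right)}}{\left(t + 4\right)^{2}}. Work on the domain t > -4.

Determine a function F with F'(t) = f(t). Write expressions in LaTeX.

Recognize the product-rule pattern: f = u'v + uv' with u = - \frac{1}{t + 4}, v = \cos{\left(2 t \right)}, so integration by parts undoes it.
Check: d/dt[- \frac{\cos{\left(2 t \right)}}{t + 4}] = \frac{2 t \sin{\left(2 t \right)} + 8 \sin{\left(2 t \right)} + \cos{\left(2 t \right)}}{t^{2} + 8 t + 16}, which equals f(t).

An antiderivative is F(t) = - \frac{\cos{\left(2 t \right)}}{t + 4}.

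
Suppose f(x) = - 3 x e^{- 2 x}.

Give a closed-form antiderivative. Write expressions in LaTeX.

An antiderivative is F(x) = \frac{3 \left(2 x + 1\right) e^{- 2 x}}{4}.

Recognize the product-rule pattern: f = u'v + uv' with u = \frac{3 x}{2} + \frac{3}{4}, v = e^{- 2 x}, so integration by parts undoes it.
Check: d/dx[\frac{3 \left(2 x + 1\right) e^{- 2 x}}{4}] = - 3 x e^{- 2 x} = f(x).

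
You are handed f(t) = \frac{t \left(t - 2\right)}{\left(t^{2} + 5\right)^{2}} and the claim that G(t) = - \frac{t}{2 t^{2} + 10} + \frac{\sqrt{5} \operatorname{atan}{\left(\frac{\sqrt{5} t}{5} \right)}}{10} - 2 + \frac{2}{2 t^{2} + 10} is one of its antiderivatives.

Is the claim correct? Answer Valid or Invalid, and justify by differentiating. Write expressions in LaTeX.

d/dt[G] = \frac{t^{2} - 2 t}{t^{4} + 10 t^{2} + 25}
This equals f(t) exactly, so the claim holds.

Valid: G'(t) = f(t).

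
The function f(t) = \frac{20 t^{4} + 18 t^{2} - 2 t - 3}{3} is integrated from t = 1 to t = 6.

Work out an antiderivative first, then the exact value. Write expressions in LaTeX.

Antiderivative: F(t) = \frac{4 t^{5} + 6 t^{3} - t^{2} - 3 t - 12}{3}; value = 10780

Differentiate the proposed F(t) back; it has to land on f(t) exactly.
F(t) = \frac{4 t^{5} + 6 t^{3} - t^{2} - 3 t - 12}{3} is an antiderivative of f.
Check: d/dt[\frac{4 t^{5} + 6 t^{3} - t^{2} - 3 t - 12}{3}] = \frac{20 t^{4}}{3} + 6 t^{2} - \frac{2 t}{3} - 1, which equals f(t).
F(6) = 10778; F(1) = -2.
Integral = F(6) - F(1) = 10780.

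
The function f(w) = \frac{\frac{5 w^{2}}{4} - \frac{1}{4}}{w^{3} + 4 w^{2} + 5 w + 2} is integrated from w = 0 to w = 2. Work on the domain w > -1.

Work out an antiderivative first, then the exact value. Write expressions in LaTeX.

Factor the denominator (4 \left(w + 1\right)^{2} \left(w + 2\right)) and decompose: f = \frac{19}{4 \left(w + 2\right)} - \frac{7}{2 \left(w + 1\right)} + \frac{1}{\left(w + 1\right)^{2}}; each piece integrates to a log, atan, or power term.
F(w) = - \frac{7 \log{\left(w + 1 \right)}}{2} + \frac{19 \log{\left(w + 2 \right)}}{4} - \frac{1}{w + 1} is an antiderivative of f.
Check: d/dw[- \frac{7 \log{\left(w + 1 \right)}}{2} + \frac{19 \log{\left(w + 2 \right)}}{4} - \frac{1}{w + 1}] = \frac{5 w^{2} - 1}{4 w^{3} + 16 w^{2} + 20 w + 8}, which equals f(w).
F(2) = - \frac{7 \log{\left(3 \right)}}{2} - \frac{1}{3} + \frac{19 \log{\left(4 \right)}}{4}; F(0) = -1 + \frac{19 \log{\left(2 \right)}}{4}.
Integral = F(2) - F(0) = - \frac{7 \log{\left(3 \right)}}{2} - \frac{19 \log{\left(2 \right)}}{4} + \frac{2}{3} + \frac{19 \log{\left(4 \right)}}{4}.

Antiderivative: F(w) = - \frac{7 \log{\left(w + 1 \right)}}{2} + \frac{19 \log{\left(w + 2 \right)}}{4} - \frac{1}{w + 1}; value = - \frac{7 \log{\left(3 \right)}}{2} - \frac{19 \log{\left(2 \right)}}{4} + \frac{2}{3} + \frac{19 \log{\left(4 \right)}}{4}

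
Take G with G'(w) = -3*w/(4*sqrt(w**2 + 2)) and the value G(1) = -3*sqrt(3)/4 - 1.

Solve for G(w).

G'(w) matches the chain-rule pattern g'(h)*h' with inner function h(w) = w**2 + 2; substituting u = h(w) collapses the integral.
A general antiderivative is -3*sqrt(w**2 + 2)/4 + C.
The condition gives C = -3*sqrt(3)/4 - 1 - (-3*sqrt(3)/4) = -1.
So G(w) = -3*sqrt(w**2 + 2)/4 - 1.
Check: d/dw[-3*sqrt(w**2 + 2)/4 - 1] = -3*w/(4*sqrt(w**2 + 2)) = G'(w).

G(w) = -3*sqrt(w**2 + 2)/4 - 1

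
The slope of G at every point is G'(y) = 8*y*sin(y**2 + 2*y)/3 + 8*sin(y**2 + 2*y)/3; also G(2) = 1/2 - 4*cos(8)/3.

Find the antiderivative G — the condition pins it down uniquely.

The substitution u = y**2 + 2*y works: G'(y) is exactly (dG/du)*(du/dy) for that inner function.
A general antiderivative is -4*cos(y**2 + 2*y)/3 + C.
The condition gives C = 1/2 - 4*cos(8)/3 - (-4*cos(8)/3) = 1/2.
So G(y) = 1/2 - 4*cos(y**2 + 2*y)/3.
Check: d/dy[1/2 - 4*cos(y**2 + 2*y)/3] = 8*y*sin(y**2 + 2*y)/3 + 8*sin(y**2 + 2*y)/3 = G'(y).

G(y) = 1/2 - 4*cos(y**2 + 2*y)/3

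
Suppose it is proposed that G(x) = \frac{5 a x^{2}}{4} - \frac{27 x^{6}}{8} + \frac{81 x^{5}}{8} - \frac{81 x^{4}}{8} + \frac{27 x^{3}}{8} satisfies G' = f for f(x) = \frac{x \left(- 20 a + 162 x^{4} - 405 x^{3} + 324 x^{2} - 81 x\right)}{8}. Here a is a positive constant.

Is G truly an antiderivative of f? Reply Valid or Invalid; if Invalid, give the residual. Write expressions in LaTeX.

d/dx[G] = \frac{5 a x}{2} - \frac{81 x^{5}}{4} + \frac{405 x^{4}}{8} - \frac{81 x^{3}}{2} + \frac{81 x^{2}}{8}
d/dx[G] - f(x) = 5 a x - \frac{81 x^{5}}{2} + \frac{405 x^{4}}{4} - 81 x^{3} + \frac{81 x^{2}}{4} != 0.

Invalid: d/dx[G] - f = 5 a x - \frac{81 x^{5}}{2} + \frac{405 x^{4}}{4} - 81 x^{3} + \frac{81 x^{2}}{4}, which is not 0.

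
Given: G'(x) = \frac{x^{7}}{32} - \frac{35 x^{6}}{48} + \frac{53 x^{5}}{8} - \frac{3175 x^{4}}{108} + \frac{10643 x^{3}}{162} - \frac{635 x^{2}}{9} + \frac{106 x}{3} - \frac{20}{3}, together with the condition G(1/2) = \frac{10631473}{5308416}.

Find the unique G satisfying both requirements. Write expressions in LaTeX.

G(x) = \frac{\left(3 x^{2} - 20 x + 12\right)^{4} + 41472}{20736}

G'(x) matches the chain-rule pattern g'(h)*h' with inner function h(x) = \frac{x^{2}}{4} - \frac{5 x}{3} + 1; substituting u = h(x) collapses the integral.
A general antiderivative is \left(\frac{x^{2}}{4} - \frac{5 x}{3} + 1\right)^{4} + C.
The condition gives C = \frac{10631473}{5308416} - (\frac{14641}{5308416}) = 2.
So G(x) = \frac{\left(3 x^{2} - 20 x + 12\right)^{4} + 41472}{20736}.
Check: d/dx[\frac{\left(3 x^{2} - 20 x + 12\right)^{4} + 41472}{20736}] = \frac{x^{7}}{32} - \frac{35 x^{6}}{48} + \frac{53 x^{5}}{8} - \frac{3175 x^{4}}{108} + \frac{10643 x^{3}}{162} - \frac{635 x^{2}}{9} + \frac{106 x}{3} - \frac{20}{3} = G'(x).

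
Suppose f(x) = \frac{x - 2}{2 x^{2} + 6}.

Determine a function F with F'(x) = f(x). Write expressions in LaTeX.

An antiderivative is F(x) = \frac{\log{\left(x^{2} + 3 \right)}}{4} - \frac{\sqrt{3} \operatorname{atan}{\left(\frac{\sqrt{3} x}{3} \right)}}{3}.

For F(x) to be correct the identity F'(x) - f(x) = 0 must hold.
Check: d/dx[\frac{\log{\left(x^{2} + 3 \right)}}{4} - \frac{\sqrt{3} \operatorname{atan}{\left(\frac{\sqrt{3} x}{3} \right)}}{3}] = \frac{x - 2}{2 x^{2} + 6} = f(x).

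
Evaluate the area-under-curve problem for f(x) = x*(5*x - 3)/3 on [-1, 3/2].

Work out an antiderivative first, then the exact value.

Antiderivative: F(x) = 5*x**3/9 - x**2/2; value = 65/36

Whatever form F(x) takes, F'(x) = f(x) is non-negotiable.
F(x) = 5*x**3/9 - x**2/2 is an antiderivative of f.
Check: d/dx[5*x**3/9 - x**2/2] = 5*x**2/3 - x, which equals f(x).
F(3/2) = 3/4; F(-1) = -19/18.
Integral = F(3/2) - F(-1) = 65/36.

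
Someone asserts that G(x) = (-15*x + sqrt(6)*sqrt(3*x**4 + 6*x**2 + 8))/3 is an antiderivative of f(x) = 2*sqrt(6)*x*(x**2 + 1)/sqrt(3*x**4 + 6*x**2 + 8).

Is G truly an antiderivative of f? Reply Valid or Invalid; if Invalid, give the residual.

d/dx[G] = (2*sqrt(6)*x**3 + 2*sqrt(6)*x - 5*sqrt(3*x**4 + 6*x**2 + 8))/sqrt(3*x**4 + 6*x**2 + 8)
d/dx[G] - f(x) = -5 != 0.

Invalid: d/dx[G] - f = -5, which is not 0.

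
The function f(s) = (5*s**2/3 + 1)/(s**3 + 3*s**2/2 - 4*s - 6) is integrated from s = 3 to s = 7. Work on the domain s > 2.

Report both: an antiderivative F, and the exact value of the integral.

The denominator factors as 3*(s - 2)*(s + 2)*(2*s + 3); partial fractions split f into directly integrable pieces: -38/(7*(2*s + 3)) + 23/(6*(s + 2)) + 23/(42*(s - 2)).
F(s) = 23*log(s - 2)/42 - 19*log(s + 3/2)/7 + 23*log(s + 2)/6 is an antiderivative of f.
Check: d/ds[23*log(s - 2)/42 - 19*log(s + 3/2)/7 + 23*log(s + 2)/6] = (10*s**2 + 6)/(6*s**3 + 9*s**2 - 24*s - 36), which equals f(s).
F(7) = -19*log(17/2)/7 + 23*log(5)/42 + 23*log(9)/6; F(3) = -19*log(9/2)/7 + 23*log(5)/6.
Integral = F(7) - F(3) = -19*log(17/2)/7 - 23*log(5)/7 + 19*log(9/2)/7 + 23*log(9)/6.

Antiderivative: F(s) = 23*log(s - 2)/42 - 19*log(s + 3/2)/7 + 23*log(s + 2)/6; value = -19*log(17/2)/7 - 23*log(5)/7 + 19*log(9/2)/7 + 23*log(9)/6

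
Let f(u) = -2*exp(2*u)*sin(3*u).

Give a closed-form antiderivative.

An antiderivative is F(u) = 2*(-2*sin(3*u) + 3*cos(3*u))*exp(2*u)/13.

For F(u) to be correct the identity F'(u) - f(u) = 0 must hold.
Check: d/du[2*(-2*sin(3*u) + 3*cos(3*u))*exp(2*u)/13] = -2*exp(2*u)*sin(3*u) = f(u).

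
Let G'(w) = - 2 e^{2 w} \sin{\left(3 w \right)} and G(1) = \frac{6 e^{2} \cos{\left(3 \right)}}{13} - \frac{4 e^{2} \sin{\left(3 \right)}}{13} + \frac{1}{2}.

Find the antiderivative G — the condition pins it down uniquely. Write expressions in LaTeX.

G(w) = - \frac{4 e^{2 w} \sin{\left(3 w \right)}}{13} + \frac{6 e^{2 w} \cos{\left(3 w \right)}}{13} + \frac{1}{2}

Recover the given G'(w) by differentiating a candidate G(w); any mismatch rules it out.
A general antiderivative is - \frac{4 e^{2 w} \sin{\left(3 w \right)}}{13} + \frac{6 e^{2 w} \cos{\left(3 w \right)}}{13} + C.
The condition gives C = \frac{6 e^{2} \cos{\left(3 \right)}}{13} - \frac{4 e^{2} \sin{\left(3 \right)}}{13} + \frac{1}{2} - (\frac{6 e^{2} \cos{\left(3 \right)}}{13} - \frac{4 e^{2} \sin{\left(3 \right)}}{13}) = \frac{1}{2}.
So G(w) = - \frac{4 e^{2 w} \sin{\left(3 w \right)}}{13} + \frac{6 e^{2 w} \cos{\left(3 w \right)}}{13} + \frac{1}{2}.
Check: d/dw[- \frac{4 e^{2 w} \sin{\left(3 w \right)}}{13} + \frac{6 e^{2 w} \cos{\left(3 w \right)}}{13} + \frac{1}{2}] = - 2 e^{2 w} \sin{\left(3 w \right)} = G'(w).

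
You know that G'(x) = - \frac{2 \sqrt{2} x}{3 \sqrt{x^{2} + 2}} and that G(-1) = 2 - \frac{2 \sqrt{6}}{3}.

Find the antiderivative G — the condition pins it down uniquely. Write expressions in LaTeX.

G'(x) matches the chain-rule pattern g'(h)*h' with inner function h(x) = 2 x^{2} + 4; substituting u = h(x) collapses the integral.
A general antiderivative is - \frac{2 \sqrt{2 x^{2} + 4}}{3} + C.
The condition gives C = 2 - \frac{2 \sqrt{6}}{3} - (- \frac{2 \sqrt{6}}{3}) = 2.
So G(x) = 2 - \frac{2 \sqrt{2 x^{2} + 4}}{3}.
Check: d/dx[2 - \frac{2 \sqrt{2 x^{2} + 4}}{3}] = - \frac{2 \sqrt{2} x}{3 \sqrt{x^{2} + 2}} = G'(x).

G(x) = 2 - \frac{2 \sqrt{2 x^{2} + 4}}{3}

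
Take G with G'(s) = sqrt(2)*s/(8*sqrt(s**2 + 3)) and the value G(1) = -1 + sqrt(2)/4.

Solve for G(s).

G'(s) matches the chain-rule pattern g'(h)*h' with inner function h(s) = s**2/2 + 3/2; substituting u = h(s) collapses the integral.
A general antiderivative is sqrt(s**2/2 + 3/2)/4 + C.
The condition gives C = -1 + sqrt(2)/4 - (sqrt(2)/4) = -1.
So G(s) = sqrt(s**2/2 + 3/2)/4 - 1.
Check: d/ds[sqrt(s**2/2 + 3/2)/4 - 1] = sqrt(2)*s/(8*sqrt(s**2 + 3)) = G'(s).

G(s) = sqrt(s**2/2 + 3/2)/4 - 1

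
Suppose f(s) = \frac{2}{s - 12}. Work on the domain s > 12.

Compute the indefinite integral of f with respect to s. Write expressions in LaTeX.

F(s) = 2 \log{\left(\frac{s}{2} - 6 \right)} + C

Since d/ds undoes antidifferentiation here, F'(s) = f(s) is required of F(s).
Check: d/ds[2 \log{\left(\frac{s}{2} - 6 \right)}] = \frac{2}{s - 12} = f(s).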